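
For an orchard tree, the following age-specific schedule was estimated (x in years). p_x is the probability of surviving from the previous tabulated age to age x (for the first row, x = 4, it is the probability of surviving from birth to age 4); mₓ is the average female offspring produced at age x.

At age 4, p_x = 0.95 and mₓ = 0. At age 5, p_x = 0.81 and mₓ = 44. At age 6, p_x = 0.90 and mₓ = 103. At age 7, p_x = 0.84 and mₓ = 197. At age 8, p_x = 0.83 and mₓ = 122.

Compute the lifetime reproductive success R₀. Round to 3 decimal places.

Survivorship from birth: l_x = p_4·p_5·…·p_x.
  l_4 = 0.95000
  l_5 = 0.76950
  l_6 = 0.69255
  l_7 = 0.58174
  l_8 = 0.48285
R₀ = Σ l_x mₓ:
  age 4: 0.95000 × 0 = 0.0000
  age 5: 0.76950 × 44 = 33.8580
  age 6: 0.69255 × 103 = 71.3327
  age 7: 0.58174 × 197 = 114.6028
  age 8: 0.48285 × 122 = 58.9077
R₀ = 0.0000 + 33.8580 + 71.3327 + 114.6028 + 58.9077 = 278.7011

278.701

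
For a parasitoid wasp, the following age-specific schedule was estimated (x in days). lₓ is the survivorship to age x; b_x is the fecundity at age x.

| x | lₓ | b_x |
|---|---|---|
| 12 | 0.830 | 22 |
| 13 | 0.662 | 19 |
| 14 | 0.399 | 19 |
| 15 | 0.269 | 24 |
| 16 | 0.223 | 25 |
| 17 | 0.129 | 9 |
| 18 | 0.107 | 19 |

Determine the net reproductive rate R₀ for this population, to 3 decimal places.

53.644

R₀ = Σ lₓ b_x:
  age 12: 0.830 × 22 = 18.2600
  age 13: 0.662 × 19 = 12.5780
  age 14: 0.399 × 19 = 7.5810
  age 15: 0.269 × 24 = 6.4560
  age 16: 0.223 × 25 = 5.5750
  age 17: 0.129 × 9 = 1.1610
  age 18: 0.107 × 19 = 2.0330
R₀ = 18.2600 + 12.5780 + 7.5810 + 6.4560 + 5.5750 + 1.1610 + 2.0330 = 53.6440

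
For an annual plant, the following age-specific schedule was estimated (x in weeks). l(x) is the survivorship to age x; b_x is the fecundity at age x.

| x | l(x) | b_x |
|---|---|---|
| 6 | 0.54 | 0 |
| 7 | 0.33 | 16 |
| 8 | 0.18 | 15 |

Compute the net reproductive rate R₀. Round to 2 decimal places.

7.98

R₀ = Σ l(x) b_x:
  age 6: 0.54 × 0 = 0.0000
  age 7: 0.33 × 16 = 5.2800
  age 8: 0.18 × 15 = 2.7000
R₀ = 0.0000 + 5.2800 + 2.7000 = 7.9800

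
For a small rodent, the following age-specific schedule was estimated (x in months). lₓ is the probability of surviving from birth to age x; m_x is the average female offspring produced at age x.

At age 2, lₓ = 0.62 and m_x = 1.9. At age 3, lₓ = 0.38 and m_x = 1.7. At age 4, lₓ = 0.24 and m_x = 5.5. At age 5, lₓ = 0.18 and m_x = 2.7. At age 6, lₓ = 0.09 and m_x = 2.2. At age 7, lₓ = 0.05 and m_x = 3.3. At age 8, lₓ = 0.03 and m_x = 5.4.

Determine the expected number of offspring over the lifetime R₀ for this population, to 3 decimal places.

4.155

R₀ = Σ lₓ m_x:
  age 2: 0.62 × 1.9 = 1.1780
  age 3: 0.38 × 1.7 = 0.6460
  age 4: 0.24 × 5.5 = 1.3200
  age 5: 0.18 × 2.7 = 0.4860
  age 6: 0.09 × 2.2 = 0.1980
  age 7: 0.05 × 3.3 = 0.1650
  age 8: 0.03 × 5.4 = 0.1620
R₀ = 1.1780 + 0.6460 + 1.3200 + 0.4860 + 0.1980 + 0.1650 + 0.1620 = 4.1550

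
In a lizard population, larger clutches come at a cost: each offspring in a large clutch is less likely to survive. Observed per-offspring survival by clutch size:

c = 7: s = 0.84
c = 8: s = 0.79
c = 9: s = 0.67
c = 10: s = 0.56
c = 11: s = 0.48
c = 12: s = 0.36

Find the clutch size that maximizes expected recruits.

Expected recruits = c × s(c):
  c=7: 7 × 0.84 = 5.880
  c=8: 8 × 0.79 = 6.320
  c=9: 9 × 0.67 = 6.030
  c=10: 10 × 0.56 = 5.600
  c=11: 11 × 0.48 = 5.280
  c=12: 12 × 0.36 = 4.320
Maximum at c = 8 (6.320 recruits).

8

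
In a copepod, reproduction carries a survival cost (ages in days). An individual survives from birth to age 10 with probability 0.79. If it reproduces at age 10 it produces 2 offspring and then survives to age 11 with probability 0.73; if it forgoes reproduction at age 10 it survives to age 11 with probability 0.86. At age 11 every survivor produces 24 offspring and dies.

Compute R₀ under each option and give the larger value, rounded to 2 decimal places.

breed at age 10: R₀ = 0.79 × (2 + 0.73 × 24) = 0.79 × 19.5200 = 15.4208
delay to age 11: R₀ = 0.79 × (0.86 × 24) = 0.79 × 20.6400 = 16.3056
Higher: delay to age 11 (16.3056).

16.31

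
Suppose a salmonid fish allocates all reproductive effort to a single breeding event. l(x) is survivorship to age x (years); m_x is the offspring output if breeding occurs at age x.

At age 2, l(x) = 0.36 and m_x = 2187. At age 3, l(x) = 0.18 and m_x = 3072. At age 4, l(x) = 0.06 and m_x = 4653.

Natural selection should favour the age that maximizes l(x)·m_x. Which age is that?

2

Expected offspring if breeding at age x = l(x) × m_x:
  age 2: 0.36 × 2187 = 787.320
  age 3: 0.18 × 3072 = 552.960
  age 4: 0.06 × 4653 = 279.180
Maximum at age 2 (787.320).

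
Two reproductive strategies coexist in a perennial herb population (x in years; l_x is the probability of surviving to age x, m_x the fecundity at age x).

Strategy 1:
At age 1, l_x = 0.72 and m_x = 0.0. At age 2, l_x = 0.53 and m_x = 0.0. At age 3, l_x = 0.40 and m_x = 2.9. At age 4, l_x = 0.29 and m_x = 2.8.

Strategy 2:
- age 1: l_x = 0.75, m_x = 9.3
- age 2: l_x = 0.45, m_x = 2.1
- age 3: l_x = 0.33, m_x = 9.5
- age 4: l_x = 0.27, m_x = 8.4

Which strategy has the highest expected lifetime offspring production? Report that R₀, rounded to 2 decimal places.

13.32

Strategy 1: R₀ = 0.72×0.0 + 0.53×0.0 + 0.40×2.9 + 0.29×2.8 = 1.9720
Strategy 2: R₀ = 0.75×9.3 + 0.45×2.1 + 0.33×9.5 + 0.27×8.4 = 13.3230
Highest R₀: strategy 2 with 13.3230.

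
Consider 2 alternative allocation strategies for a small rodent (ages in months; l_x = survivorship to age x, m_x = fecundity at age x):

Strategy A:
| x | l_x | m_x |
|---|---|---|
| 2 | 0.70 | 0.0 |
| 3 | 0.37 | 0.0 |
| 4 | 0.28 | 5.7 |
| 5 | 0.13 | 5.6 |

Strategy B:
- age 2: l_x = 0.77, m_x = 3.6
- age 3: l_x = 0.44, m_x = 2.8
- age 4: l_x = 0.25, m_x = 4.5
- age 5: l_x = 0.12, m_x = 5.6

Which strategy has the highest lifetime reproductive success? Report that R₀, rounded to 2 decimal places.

Strategy A: R₀ = 0.70×0.0 + 0.37×0.0 + 0.28×5.7 + 0.13×5.6 = 2.3240
Strategy B: R₀ = 0.77×3.6 + 0.44×2.8 + 0.25×4.5 + 0.12×5.6 = 5.8010
Highest R₀: strategy B with 5.8010.

5.80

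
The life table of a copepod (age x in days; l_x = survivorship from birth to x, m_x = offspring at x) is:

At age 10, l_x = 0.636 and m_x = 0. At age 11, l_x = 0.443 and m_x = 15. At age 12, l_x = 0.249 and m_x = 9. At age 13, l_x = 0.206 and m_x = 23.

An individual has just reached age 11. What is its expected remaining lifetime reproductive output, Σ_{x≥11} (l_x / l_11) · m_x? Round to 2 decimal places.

l_11 = 0.443. Conditional survival from age 11 to x is l_x / l_11.
  x=11: (0.443/0.443) × 15 = 15.0000
  x=12: (0.249/0.443) × 9 = 5.0587
  x=13: (0.206/0.443) × 23 = 10.6953
Sum = 15.0000 + 5.0587 + 10.6953 = 30.7540

30.75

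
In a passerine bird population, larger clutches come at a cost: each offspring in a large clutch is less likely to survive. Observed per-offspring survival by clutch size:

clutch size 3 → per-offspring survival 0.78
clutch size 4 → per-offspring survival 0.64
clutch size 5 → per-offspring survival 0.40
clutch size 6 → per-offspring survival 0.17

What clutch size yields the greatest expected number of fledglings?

4

Expected fledglings = c × s(c):
  c=3: 3 × 0.78 = 2.340
  c=4: 4 × 0.64 = 2.560
  c=5: 5 × 0.40 = 2.000
  c=6: 6 × 0.17 = 1.020
Maximum at c = 4 (2.560 fledglings).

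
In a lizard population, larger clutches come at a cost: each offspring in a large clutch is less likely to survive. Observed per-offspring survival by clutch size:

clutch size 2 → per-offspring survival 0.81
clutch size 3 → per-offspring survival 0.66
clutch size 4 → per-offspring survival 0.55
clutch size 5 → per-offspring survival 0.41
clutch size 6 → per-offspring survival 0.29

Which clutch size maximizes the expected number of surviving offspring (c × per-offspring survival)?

4

Expected surviving offspring = c × s(c):
  c=2: 2 × 0.81 = 1.620
  c=3: 3 × 0.66 = 1.980
  c=4: 4 × 0.55 = 2.200
  c=5: 5 × 0.41 = 2.050
  c=6: 6 × 0.29 = 1.740
Maximum at c = 4 (2.200 surviving offspring).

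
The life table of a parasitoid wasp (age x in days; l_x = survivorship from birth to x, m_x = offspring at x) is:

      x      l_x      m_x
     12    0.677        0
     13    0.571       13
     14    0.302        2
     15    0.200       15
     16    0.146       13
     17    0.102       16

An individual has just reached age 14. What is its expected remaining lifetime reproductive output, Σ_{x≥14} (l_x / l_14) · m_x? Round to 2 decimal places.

l_14 = 0.302. Conditional survival from age 14 to x is l_x / l_14.
  x=14: (0.302/0.302) × 2 = 2.0000
  x=15: (0.200/0.302) × 15 = 9.9338
  x=16: (0.146/0.302) × 13 = 6.2848
  x=17: (0.102/0.302) × 16 = 5.4040
Sum = 2.0000 + 9.9338 + 6.2848 + 5.4040 = 23.6225

23.62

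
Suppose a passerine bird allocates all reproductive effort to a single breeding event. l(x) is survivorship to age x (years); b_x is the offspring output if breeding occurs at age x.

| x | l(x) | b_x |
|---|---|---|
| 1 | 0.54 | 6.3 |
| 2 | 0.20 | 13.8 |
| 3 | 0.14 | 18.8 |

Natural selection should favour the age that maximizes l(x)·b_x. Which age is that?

Expected offspring if breeding at age x = l(x) × b_x:
  age 1: 0.54 × 6.3 = 3.402
  age 2: 0.20 × 13.8 = 2.760
  age 3: 0.14 × 18.8 = 2.632
Maximum at age 1 (3.402).

1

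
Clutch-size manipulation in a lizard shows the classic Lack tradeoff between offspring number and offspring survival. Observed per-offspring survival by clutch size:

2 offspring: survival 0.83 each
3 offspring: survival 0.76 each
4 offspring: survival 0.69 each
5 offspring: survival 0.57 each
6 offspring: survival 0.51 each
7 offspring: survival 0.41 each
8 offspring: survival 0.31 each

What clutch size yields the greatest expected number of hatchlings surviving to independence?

6

Expected hatchlings surviving to independence = c × s(c):
  c=2: 2 × 0.83 = 1.660
  c=3: 3 × 0.76 = 2.280
  c=4: 4 × 0.69 = 2.760
  c=5: 5 × 0.57 = 2.850
  c=6: 6 × 0.51 = 3.060
  c=7: 7 × 0.41 = 2.870
  c=8: 8 × 0.31 = 2.480
Maximum at c = 6 (3.060 hatchlings surviving to independence).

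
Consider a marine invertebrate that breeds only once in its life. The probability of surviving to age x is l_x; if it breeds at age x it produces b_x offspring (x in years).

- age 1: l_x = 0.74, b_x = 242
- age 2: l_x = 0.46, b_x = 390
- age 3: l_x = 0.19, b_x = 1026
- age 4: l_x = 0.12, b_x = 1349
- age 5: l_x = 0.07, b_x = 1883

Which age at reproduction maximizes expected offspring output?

Expected offspring if breeding at age x = l_x × b_x:
  age 1: 0.74 × 242 = 179.080
  age 2: 0.46 × 390 = 179.400
  age 3: 0.19 × 1026 = 194.940
  age 4: 0.12 × 1349 = 161.880
  age 5: 0.07 × 1883 = 131.810
Maximum at age 3 (194.940).

3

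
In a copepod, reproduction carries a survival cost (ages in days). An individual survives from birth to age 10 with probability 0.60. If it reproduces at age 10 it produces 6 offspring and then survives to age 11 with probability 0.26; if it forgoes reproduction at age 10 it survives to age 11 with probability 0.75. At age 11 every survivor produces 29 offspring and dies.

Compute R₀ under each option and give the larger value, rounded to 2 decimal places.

breed at age 10: R₀ = 0.60 × (6 + 0.26 × 29) = 0.60 × 13.5400 = 8.1240
delay to age 11: R₀ = 0.60 × (0.75 × 29) = 0.60 × 21.7500 = 13.0500
Higher: delay to age 11 (13.0500).

13.05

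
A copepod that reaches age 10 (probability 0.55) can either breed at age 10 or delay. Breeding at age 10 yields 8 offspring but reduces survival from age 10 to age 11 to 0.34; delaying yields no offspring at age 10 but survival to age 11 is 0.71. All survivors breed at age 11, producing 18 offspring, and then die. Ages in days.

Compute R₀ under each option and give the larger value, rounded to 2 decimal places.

7.77

breed at age 10: R₀ = 0.55 × (8 + 0.34 × 18) = 0.55 × 14.1200 = 7.7660
delay to age 11: R₀ = 0.55 × (0.71 × 18) = 0.55 × 12.7800 = 7.0290
Higher: breed at age 10 (7.7660).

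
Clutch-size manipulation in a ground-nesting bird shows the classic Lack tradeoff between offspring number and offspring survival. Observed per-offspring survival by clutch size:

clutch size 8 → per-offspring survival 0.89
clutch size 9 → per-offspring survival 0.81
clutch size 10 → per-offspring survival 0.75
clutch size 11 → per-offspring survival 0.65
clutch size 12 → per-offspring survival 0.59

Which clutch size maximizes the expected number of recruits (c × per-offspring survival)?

10

Expected recruits = c × s(c):
  c=8: 8 × 0.89 = 7.120
  c=9: 9 × 0.81 = 7.290
  c=10: 10 × 0.75 = 7.500
  c=11: 11 × 0.65 = 7.150
  c=12: 12 × 0.59 = 7.080
Maximum at c = 10 (7.500 recruits).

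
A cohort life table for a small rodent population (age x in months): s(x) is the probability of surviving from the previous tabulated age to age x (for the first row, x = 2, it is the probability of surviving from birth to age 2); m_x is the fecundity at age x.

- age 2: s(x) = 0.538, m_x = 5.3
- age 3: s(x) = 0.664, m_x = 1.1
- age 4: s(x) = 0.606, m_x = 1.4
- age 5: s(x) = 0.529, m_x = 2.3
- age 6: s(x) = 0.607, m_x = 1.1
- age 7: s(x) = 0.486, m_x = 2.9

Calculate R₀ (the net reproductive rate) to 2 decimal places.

3.99

Survivorship from birth: l_x = s_2·s_3·…·s_x.
  l_2 = 0.53800
  l_3 = 0.35723
  l_4 = 0.21648
  l_5 = 0.11452
  l_6 = 0.06951
  l_7 = 0.03378
R₀ = Σ l_x m_x:
  age 2: 0.53800 × 5.3 = 2.8514
  age 3: 0.35723 × 1.1 = 0.3930
  age 4: 0.21648 × 1.4 = 0.3031
  age 5: 0.11452 × 2.3 = 0.2634
  age 6: 0.06951 × 1.1 = 0.0765
  age 7: 0.03378 × 2.9 = 0.0980
R₀ = 2.8514 + 0.3930 + 0.3031 + 0.2634 + 0.0765 + 0.0980 = 3.9852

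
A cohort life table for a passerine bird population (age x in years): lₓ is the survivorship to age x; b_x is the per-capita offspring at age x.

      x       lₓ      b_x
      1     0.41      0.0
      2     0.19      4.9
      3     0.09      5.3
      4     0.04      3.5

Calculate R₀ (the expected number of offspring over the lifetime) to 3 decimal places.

1.548

R₀ = Σ lₓ b_x:
  age 1: 0.41 × 0.0 = 0.0000
  age 2: 0.19 × 4.9 = 0.9310
  age 3: 0.09 × 5.3 = 0.4770
  age 4: 0.04 × 3.5 = 0.1400
R₀ = 0.0000 + 0.9310 + 0.4770 + 0.1400 = 1.5480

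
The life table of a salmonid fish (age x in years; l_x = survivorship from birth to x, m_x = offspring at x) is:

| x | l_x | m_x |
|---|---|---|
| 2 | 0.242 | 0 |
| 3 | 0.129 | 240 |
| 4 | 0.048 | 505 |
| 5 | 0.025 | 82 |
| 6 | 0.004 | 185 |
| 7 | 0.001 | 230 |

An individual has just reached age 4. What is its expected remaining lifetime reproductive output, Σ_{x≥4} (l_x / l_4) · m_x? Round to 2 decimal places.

l_4 = 0.048. Conditional survival from age 4 to x is l_x / l_4.
  x=4: (0.048/0.048) × 505 = 505.0000
  x=5: (0.025/0.048) × 82 = 42.7083
  x=6: (0.004/0.048) × 185 = 15.4167
  x=7: (0.001/0.048) × 230 = 4.7917
Sum = 505.0000 + 42.7083 + 15.4167 + 4.7917 = 567.9167

567.92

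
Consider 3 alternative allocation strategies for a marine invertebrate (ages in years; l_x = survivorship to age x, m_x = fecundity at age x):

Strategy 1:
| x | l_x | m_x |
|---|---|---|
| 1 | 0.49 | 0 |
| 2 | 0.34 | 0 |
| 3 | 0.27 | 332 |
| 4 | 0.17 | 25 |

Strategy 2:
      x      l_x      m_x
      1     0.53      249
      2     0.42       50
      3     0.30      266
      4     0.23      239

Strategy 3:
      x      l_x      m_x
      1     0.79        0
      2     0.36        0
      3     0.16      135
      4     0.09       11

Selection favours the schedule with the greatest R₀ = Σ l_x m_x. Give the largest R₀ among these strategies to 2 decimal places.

Strategy 1: R₀ = 0.49×0 + 0.34×0 + 0.27×332 + 0.17×25 = 93.8900
Strategy 2: R₀ = 0.53×249 + 0.42×50 + 0.30×266 + 0.23×239 = 287.7400
Strategy 3: R₀ = 0.79×0 + 0.36×0 + 0.16×135 + 0.09×11 = 22.5900
Highest R₀: strategy 2 with 287.7400.

287.74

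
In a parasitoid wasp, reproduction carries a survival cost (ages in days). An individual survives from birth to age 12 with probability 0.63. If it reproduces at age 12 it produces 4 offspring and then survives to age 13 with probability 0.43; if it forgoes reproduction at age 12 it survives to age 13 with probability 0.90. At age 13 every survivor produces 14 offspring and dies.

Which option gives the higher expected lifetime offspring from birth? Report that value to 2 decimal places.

7.94

breed at age 12: R₀ = 0.63 × (4 + 0.43 × 14) = 0.63 × 10.0200 = 6.3126
delay to age 13: R₀ = 0.63 × (0.90 × 14) = 0.63 × 12.6000 = 7.9380
Higher: delay to age 13 (7.9380).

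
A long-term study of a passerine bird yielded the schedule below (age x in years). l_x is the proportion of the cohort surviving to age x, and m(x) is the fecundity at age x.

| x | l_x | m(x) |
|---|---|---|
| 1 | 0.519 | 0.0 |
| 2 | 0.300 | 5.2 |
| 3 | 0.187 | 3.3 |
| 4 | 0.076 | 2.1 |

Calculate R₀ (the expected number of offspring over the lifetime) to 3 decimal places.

R₀ = Σ l_x m(x):
  age 1: 0.519 × 0.0 = 0.0000
  age 2: 0.300 × 5.2 = 1.5600
  age 3: 0.187 × 3.3 = 0.6171
  age 4: 0.076 × 2.1 = 0.1596
R₀ = 0.0000 + 1.5600 + 0.6171 + 0.1596 = 2.3367

2.337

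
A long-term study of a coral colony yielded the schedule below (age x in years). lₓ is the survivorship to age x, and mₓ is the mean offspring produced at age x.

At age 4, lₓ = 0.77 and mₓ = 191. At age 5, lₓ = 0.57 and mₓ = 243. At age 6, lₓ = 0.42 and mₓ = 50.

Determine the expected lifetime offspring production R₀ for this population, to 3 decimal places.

R₀ = Σ lₓ mₓ:
  age 4: 0.77 × 191 = 147.0700
  age 5: 0.57 × 243 = 138.5100
  age 6: 0.42 × 50 = 21.0000
R₀ = 147.0700 + 138.5100 + 21.0000 = 306.5800

306.580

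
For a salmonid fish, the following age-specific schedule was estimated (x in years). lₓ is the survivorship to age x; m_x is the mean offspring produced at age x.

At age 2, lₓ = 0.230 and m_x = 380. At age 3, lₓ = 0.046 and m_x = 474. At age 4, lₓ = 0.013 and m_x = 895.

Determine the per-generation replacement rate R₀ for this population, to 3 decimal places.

120.839

R₀ = Σ lₓ m_x:
  age 2: 0.230 × 380 = 87.4000
  age 3: 0.046 × 474 = 21.8040
  age 4: 0.013 × 895 = 11.6350
R₀ = 87.4000 + 21.8040 + 11.6350 = 120.8390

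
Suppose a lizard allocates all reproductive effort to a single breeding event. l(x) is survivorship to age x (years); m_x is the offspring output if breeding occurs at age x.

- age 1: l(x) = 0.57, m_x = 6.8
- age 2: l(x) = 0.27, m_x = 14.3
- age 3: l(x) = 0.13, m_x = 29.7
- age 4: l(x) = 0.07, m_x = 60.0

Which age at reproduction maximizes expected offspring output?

4

Expected offspring if breeding at age x = l(x) × m_x:
  age 1: 0.57 × 6.8 = 3.876
  age 2: 0.27 × 14.3 = 3.861
  age 3: 0.13 × 29.7 = 3.861
  age 4: 0.07 × 60.0 = 4.200
Maximum at age 4 (4.200).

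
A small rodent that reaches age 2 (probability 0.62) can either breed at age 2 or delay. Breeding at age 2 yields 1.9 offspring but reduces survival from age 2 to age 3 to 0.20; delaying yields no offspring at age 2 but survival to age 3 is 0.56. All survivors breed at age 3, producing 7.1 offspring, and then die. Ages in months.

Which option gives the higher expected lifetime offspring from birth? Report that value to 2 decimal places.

2.47

breed at age 2: R₀ = 0.62 × (1.9 + 0.20 × 7.1) = 0.62 × 3.3200 = 2.0584
delay to age 3: R₀ = 0.62 × (0.56 × 7.1) = 0.62 × 3.9760 = 2.4651
Higher: delay to age 3 (2.4651).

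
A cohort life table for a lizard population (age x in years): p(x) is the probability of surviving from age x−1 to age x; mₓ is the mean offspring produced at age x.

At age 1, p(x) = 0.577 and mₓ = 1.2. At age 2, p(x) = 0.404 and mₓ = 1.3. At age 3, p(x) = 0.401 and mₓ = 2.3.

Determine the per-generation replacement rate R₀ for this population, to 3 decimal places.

1.210

Survivorship from birth: l_x = p_1·p_2·…·p_x.
  l_1 = 0.57700
  l_2 = 0.23311
  l_3 = 0.09348
R₀ = Σ l_x mₓ:
  age 1: 0.57700 × 1.2 = 0.6924
  age 2: 0.23311 × 1.3 = 0.3030
  age 3: 0.09348 × 2.3 = 0.2150
R₀ = 0.6924 + 0.3030 + 0.2150 = 1.2104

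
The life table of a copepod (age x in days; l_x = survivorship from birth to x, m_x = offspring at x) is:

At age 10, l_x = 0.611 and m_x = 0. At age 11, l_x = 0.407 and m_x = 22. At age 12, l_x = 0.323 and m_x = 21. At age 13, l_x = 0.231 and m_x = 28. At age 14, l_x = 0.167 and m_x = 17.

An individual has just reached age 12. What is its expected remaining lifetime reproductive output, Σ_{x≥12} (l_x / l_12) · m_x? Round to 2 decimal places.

l_12 = 0.323. Conditional survival from age 12 to x is l_x / l_12.
  x=12: (0.323/0.323) × 21 = 21.0000
  x=13: (0.231/0.323) × 28 = 20.0248
  x=14: (0.167/0.323) × 17 = 8.7895
Sum = 21.0000 + 20.0248 + 8.7895 = 49.8142

49.81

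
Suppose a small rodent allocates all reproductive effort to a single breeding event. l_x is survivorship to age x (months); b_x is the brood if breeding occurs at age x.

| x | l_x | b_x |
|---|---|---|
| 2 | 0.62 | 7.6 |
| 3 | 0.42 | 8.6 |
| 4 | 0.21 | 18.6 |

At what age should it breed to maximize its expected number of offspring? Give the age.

2

Expected offspring if breeding at age x = l_x × b_x:
  age 2: 0.62 × 7.6 = 4.712
  age 3: 0.42 × 8.6 = 3.612
  age 4: 0.21 × 18.6 = 3.906
Maximum at age 2 (4.712).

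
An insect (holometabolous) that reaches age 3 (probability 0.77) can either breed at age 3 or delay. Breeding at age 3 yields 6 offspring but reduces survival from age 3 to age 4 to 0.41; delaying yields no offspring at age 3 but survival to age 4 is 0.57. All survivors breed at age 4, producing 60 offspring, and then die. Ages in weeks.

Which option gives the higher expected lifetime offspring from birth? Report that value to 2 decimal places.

26.33

breed at age 3: R₀ = 0.77 × (6 + 0.41 × 60) = 0.77 × 30.6000 = 23.5620
delay to age 4: R₀ = 0.77 × (0.57 × 60) = 0.77 × 34.2000 = 26.3340
Higher: delay to age 4 (26.3340).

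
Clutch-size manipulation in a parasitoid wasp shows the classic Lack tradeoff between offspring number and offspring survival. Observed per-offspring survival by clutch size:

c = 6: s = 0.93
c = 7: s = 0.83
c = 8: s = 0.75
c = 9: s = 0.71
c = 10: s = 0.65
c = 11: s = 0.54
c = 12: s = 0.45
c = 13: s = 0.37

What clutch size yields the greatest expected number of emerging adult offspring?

10

Expected emerging adult offspring = c × s(c):
  c=6: 6 × 0.93 = 5.580
  c=7: 7 × 0.83 = 5.810
  c=8: 8 × 0.75 = 6.000
  c=9: 9 × 0.71 = 6.390
  c=10: 10 × 0.65 = 6.500
  c=11: 11 × 0.54 = 5.940
  c=12: 12 × 0.45 = 5.400
  c=13: 13 × 0.37 = 4.810
Maximum at c = 10 (6.500 emerging adult offspring).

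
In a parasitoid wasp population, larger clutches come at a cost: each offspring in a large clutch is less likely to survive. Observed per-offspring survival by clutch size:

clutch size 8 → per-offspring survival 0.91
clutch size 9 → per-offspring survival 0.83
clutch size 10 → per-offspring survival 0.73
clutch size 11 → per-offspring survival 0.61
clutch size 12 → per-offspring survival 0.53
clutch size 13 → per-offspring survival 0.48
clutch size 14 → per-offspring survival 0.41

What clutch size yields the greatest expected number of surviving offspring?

Expected surviving offspring = c × s(c):
  c=8: 8 × 0.91 = 7.280
  c=9: 9 × 0.83 = 7.470
  c=10: 10 × 0.73 = 7.300
  c=11: 11 × 0.61 = 6.710
  c=12: 12 × 0.53 = 6.360
  c=13: 13 × 0.48 = 6.240
  c=14: 14 × 0.41 = 5.740
Maximum at c = 9 (7.470 surviving offspring).

9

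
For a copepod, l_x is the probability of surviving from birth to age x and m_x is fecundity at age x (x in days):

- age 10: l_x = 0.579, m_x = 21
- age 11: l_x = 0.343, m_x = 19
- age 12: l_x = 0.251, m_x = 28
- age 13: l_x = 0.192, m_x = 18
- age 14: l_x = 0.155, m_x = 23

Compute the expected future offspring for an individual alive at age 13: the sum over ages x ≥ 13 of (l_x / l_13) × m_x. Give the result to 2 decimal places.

l_13 = 0.192. Conditional survival from age 13 to x is l_x / l_13.
  x=13: (0.192/0.192) × 18 = 18.0000
  x=14: (0.155/0.192) × 23 = 18.5677
Sum = 18.0000 + 18.5677 = 36.5677

36.57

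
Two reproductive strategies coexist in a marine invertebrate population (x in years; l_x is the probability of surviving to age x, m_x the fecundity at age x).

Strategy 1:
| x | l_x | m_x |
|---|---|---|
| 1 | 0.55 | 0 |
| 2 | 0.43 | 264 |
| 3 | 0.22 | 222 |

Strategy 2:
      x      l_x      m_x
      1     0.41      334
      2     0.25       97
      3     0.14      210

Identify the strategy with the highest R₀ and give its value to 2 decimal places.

Strategy 1: R₀ = 0.55×0 + 0.43×264 + 0.22×222 = 162.3600
Strategy 2: R₀ = 0.41×334 + 0.25×97 + 0.14×210 = 190.5900
Highest R₀: strategy 2 with 190.5900.

190.59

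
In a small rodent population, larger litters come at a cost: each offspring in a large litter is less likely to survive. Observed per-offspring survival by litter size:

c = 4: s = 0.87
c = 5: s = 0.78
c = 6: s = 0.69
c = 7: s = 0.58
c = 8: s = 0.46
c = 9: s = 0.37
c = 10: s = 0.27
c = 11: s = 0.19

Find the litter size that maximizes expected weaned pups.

Expected weaned pups = c × s(c):
  c=4: 4 × 0.87 = 3.480
  c=5: 5 × 0.78 = 3.900
  c=6: 6 × 0.69 = 4.140
  c=7: 7 × 0.58 = 4.060
  c=8: 8 × 0.46 = 3.680
  c=9: 9 × 0.37 = 3.330
  c=10: 10 × 0.27 = 2.700
  c=11: 11 × 0.19 = 2.090
Maximum at c = 6 (4.140 weaned pups).

6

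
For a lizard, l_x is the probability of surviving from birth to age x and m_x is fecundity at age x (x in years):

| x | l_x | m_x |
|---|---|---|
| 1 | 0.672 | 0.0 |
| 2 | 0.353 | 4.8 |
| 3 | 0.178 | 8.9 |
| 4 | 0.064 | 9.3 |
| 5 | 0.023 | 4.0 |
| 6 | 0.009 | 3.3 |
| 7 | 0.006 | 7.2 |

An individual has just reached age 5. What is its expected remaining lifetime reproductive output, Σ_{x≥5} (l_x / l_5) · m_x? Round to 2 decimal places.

l_5 = 0.023. Conditional survival from age 5 to x is l_x / l_5.
  x=5: (0.023/0.023) × 4.0 = 4.0000
  x=6: (0.009/0.023) × 3.3 = 1.2913
  x=7: (0.006/0.023) × 7.2 = 1.8783
Sum = 4.0000 + 1.2913 + 1.8783 = 7.1696

7.17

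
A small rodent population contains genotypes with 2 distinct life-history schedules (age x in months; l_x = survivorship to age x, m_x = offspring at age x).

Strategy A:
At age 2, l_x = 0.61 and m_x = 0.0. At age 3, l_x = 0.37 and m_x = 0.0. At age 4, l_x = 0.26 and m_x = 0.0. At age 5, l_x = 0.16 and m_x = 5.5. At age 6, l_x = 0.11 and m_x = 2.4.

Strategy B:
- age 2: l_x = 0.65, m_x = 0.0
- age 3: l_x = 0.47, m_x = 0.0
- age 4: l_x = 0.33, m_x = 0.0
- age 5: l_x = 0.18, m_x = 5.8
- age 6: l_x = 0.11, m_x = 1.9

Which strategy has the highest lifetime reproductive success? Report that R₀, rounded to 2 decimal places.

Strategy A: R₀ = 0.61×0.0 + 0.37×0.0 + 0.26×0.0 + 0.16×5.5 + 0.11×2.4 = 1.1440
Strategy B: R₀ = 0.65×0.0 + 0.47×0.0 + 0.33×0.0 + 0.18×5.8 + 0.11×1.9 = 1.2530
Highest R₀: strategy B with 1.2530.

1.25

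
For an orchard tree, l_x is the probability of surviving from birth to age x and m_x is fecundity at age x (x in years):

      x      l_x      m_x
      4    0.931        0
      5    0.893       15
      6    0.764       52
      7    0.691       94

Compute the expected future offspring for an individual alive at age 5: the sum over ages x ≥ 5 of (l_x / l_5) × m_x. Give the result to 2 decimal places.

l_5 = 0.893. Conditional survival from age 5 to x is l_x / l_5.
  x=5: (0.893/0.893) × 15 = 15.0000
  x=6: (0.764/0.893) × 52 = 44.4882
  x=7: (0.691/0.893) × 94 = 72.7368
Sum = 15.0000 + 44.4882 + 72.7368 = 132.2251

132.23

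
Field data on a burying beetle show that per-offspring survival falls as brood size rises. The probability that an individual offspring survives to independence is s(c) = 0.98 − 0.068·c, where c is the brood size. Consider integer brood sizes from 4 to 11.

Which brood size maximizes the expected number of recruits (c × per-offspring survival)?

Expected recruits = c × s(c):
  c=4: 4 × 0.708 = 2.832
  c=5: 5 × 0.640 = 3.200
  c=6: 6 × 0.572 = 3.432
  c=7: 7 × 0.504 = 3.528
  c=8: 8 × 0.436 = 3.488
  c=9: 9 × 0.368 = 3.312
  c=10: 10 × 0.300 = 3.000
  c=11: 11 × 0.232 = 2.552
Maximum at c = 7 (3.528 recruits).

7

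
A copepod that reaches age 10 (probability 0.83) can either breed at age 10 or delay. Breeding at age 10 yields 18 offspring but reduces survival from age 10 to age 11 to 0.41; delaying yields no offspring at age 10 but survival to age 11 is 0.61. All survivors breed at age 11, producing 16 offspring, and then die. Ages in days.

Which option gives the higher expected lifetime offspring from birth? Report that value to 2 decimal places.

breed at age 10: R₀ = 0.83 × (18 + 0.41 × 16) = 0.83 × 24.5600 = 20.3848
delay to age 11: R₀ = 0.83 × (0.61 × 16) = 0.83 × 9.7600 = 8.1008
Higher: breed at age 10 (20.3848).

20.38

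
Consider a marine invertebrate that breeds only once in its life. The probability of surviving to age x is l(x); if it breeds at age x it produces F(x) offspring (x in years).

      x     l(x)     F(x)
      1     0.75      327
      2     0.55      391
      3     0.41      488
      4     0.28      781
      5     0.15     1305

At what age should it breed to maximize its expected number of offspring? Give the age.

Expected offspring if breeding at age x = l(x) × F(x):
  age 1: 0.75 × 327 = 245.250
  age 2: 0.55 × 391 = 215.050
  age 3: 0.41 × 488 = 200.080
  age 4: 0.28 × 781 = 218.680
  age 5: 0.15 × 1305 = 195.750
Maximum at age 1 (245.250).

1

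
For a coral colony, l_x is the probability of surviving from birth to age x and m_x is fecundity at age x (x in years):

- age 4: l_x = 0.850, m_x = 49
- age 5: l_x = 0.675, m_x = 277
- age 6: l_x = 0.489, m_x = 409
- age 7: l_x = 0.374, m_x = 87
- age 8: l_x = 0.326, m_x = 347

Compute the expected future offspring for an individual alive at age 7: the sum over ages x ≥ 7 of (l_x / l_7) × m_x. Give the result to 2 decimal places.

l_7 = 0.374. Conditional survival from age 7 to x is l_x / l_7.
  x=7: (0.374/0.374) × 87 = 87.0000
  x=8: (0.326/0.374) × 347 = 302.4652
Sum = 87.0000 + 302.4652 = 389.4652

389.47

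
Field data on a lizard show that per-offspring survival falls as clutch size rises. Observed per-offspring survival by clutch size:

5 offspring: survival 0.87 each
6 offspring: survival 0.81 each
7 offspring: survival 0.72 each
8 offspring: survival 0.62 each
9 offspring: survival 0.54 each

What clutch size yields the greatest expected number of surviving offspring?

7

Expected surviving offspring = c × s(c):
  c=5: 5 × 0.87 = 4.350
  c=6: 6 × 0.81 = 4.860
  c=7: 7 × 0.72 = 5.040
  c=8: 8 × 0.62 = 4.960
  c=9: 9 × 0.54 = 4.860
Maximum at c = 7 (5.040 surviving offspring).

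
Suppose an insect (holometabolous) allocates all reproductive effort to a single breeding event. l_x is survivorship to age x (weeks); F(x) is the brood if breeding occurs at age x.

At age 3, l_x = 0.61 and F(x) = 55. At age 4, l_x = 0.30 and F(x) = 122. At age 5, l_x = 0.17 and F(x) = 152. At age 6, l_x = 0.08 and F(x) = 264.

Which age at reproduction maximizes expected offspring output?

4

Expected offspring if breeding at age x = l_x × F(x):
  age 3: 0.61 × 55 = 33.550
  age 4: 0.30 × 122 = 36.600
  age 5: 0.17 × 152 = 25.840
  age 6: 0.08 × 264 = 21.120
Maximum at age 4 (36.600).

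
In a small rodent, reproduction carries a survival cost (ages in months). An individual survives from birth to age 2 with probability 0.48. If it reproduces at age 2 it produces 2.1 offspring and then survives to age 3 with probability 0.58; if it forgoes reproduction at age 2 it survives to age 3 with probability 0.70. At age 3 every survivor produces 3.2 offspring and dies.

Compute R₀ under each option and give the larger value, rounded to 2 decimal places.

breed at age 2: R₀ = 0.48 × (2.1 + 0.58 × 3.2) = 0.48 × 3.9560 = 1.8989
delay to age 3: R₀ = 0.48 × (0.70 × 3.2) = 0.48 × 2.2400 = 1.0752
Higher: breed at age 2 (1.8989).

1.90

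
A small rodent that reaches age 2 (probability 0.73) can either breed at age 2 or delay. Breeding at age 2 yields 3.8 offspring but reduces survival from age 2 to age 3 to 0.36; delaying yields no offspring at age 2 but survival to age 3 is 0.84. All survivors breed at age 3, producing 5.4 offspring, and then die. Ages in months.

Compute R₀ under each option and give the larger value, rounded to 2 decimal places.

breed at age 2: R₀ = 0.73 × (3.8 + 0.36 × 5.4) = 0.73 × 5.7440 = 4.1931
delay to age 3: R₀ = 0.73 × (0.84 × 5.4) = 0.73 × 4.5360 = 3.3113
Higher: breed at age 2 (4.1931).

4.19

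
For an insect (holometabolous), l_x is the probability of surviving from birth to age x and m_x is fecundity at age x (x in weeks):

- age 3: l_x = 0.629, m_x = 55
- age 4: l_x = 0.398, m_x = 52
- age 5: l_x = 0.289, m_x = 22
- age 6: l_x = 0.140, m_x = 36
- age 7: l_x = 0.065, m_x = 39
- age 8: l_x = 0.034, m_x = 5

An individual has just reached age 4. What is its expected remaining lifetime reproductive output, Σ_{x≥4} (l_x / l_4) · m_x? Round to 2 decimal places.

87.43

l_4 = 0.398. Conditional survival from age 4 to x is l_x / l_4.
  x=4: (0.398/0.398) × 52 = 52.0000
  x=5: (0.289/0.398) × 22 = 15.9749
  x=6: (0.140/0.398) × 36 = 12.6633
  x=7: (0.065/0.398) × 39 = 6.3693
  x=8: (0.034/0.398) × 5 = 0.4271
Sum = 52.0000 + 15.9749 + 12.6633 + 6.3693 + 0.4271 = 87.4347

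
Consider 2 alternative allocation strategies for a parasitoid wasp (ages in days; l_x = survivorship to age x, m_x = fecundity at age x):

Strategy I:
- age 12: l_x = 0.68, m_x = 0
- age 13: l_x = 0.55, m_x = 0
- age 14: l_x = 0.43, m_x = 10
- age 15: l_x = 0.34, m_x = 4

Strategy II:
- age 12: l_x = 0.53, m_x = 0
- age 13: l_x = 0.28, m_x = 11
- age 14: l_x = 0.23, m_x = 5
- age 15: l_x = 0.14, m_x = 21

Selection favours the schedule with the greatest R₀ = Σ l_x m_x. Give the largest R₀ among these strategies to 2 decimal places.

Strategy I: R₀ = 0.68×0 + 0.55×0 + 0.43×10 + 0.34×4 = 5.6600
Strategy II: R₀ = 0.53×0 + 0.28×11 + 0.23×5 + 0.14×21 = 7.1700
Highest R₀: strategy II with 7.1700.

7.17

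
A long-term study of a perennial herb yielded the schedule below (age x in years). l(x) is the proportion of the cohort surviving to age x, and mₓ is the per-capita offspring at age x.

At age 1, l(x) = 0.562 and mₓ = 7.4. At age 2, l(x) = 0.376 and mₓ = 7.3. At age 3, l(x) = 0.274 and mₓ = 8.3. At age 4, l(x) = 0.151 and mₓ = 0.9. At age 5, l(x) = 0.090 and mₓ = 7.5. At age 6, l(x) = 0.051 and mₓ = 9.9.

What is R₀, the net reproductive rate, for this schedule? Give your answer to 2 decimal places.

10.49

R₀ = Σ l(x) mₓ:
  age 1: 0.562 × 7.4 = 4.1588
  age 2: 0.376 × 7.3 = 2.7448
  age 3: 0.274 × 8.3 = 2.2742
  age 4: 0.151 × 0.9 = 0.1359
  age 5: 0.090 × 7.5 = 0.6750
  age 6: 0.051 × 9.9 = 0.5049
R₀ = 4.1588 + 2.7448 + 2.2742 + 0.1359 + 0.6750 + 0.5049 = 10.4936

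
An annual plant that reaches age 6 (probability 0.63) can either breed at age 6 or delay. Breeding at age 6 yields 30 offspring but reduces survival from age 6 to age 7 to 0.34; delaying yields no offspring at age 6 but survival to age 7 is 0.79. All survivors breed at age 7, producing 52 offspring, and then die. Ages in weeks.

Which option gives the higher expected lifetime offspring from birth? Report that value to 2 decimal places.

breed at age 6: R₀ = 0.63 × (30 + 0.34 × 52) = 0.63 × 47.6800 = 30.0384
delay to age 7: R₀ = 0.63 × (0.79 × 52) = 0.63 × 41.0800 = 25.8804
Higher: breed at age 6 (30.0384).

30.04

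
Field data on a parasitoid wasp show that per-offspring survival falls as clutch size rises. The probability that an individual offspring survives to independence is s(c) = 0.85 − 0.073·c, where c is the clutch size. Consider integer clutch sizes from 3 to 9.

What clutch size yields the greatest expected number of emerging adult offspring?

6

Expected emerging adult offspring = c × s(c):
  c=3: 3 × 0.631 = 1.893
  c=4: 4 × 0.558 = 2.232
  c=5: 5 × 0.485 = 2.425
  c=6: 6 × 0.412 = 2.472
  c=7: 7 × 0.339 = 2.373
  c=8: 8 × 0.266 = 2.128
  c=9: 9 × 0.193 = 1.737
Maximum at c = 6 (2.472 emerging adult offspring).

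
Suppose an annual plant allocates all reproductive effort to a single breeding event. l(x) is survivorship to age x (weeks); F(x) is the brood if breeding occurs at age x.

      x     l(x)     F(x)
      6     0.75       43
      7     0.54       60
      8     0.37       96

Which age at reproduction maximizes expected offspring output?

8

Expected offspring if breeding at age x = l(x) × F(x):
  age 6: 0.75 × 43 = 32.250
  age 7: 0.54 × 60 = 32.400
  age 8: 0.37 × 96 = 35.520
Maximum at age 8 (35.520).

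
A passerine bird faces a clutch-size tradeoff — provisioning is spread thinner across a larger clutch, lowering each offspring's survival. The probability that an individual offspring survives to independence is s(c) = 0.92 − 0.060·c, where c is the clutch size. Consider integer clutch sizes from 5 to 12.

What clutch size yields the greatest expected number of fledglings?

8

Expected fledglings = c × s(c):
  c=5: 5 × 0.620 = 3.100
  c=6: 6 × 0.560 = 3.360
  c=7: 7 × 0.500 = 3.500
  c=8: 8 × 0.440 = 3.520
  c=9: 9 × 0.380 = 3.420
  c=10: 10 × 0.320 = 3.200
  c=11: 11 × 0.260 = 2.860
  c=12: 12 × 0.200 = 2.400
Maximum at c = 8 (3.520 fledglings).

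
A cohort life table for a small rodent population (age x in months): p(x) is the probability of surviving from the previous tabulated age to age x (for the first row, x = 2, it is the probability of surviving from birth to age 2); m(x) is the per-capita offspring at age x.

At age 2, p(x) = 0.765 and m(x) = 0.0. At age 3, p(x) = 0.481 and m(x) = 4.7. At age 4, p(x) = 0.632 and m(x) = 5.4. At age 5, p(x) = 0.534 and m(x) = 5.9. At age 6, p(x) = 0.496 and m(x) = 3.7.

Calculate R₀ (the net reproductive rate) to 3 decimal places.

3.946

Survivorship from birth: l_x = p_2·p_3·…·p_x.
  l_2 = 0.76500
  l_3 = 0.36796
  l_4 = 0.23255
  l_5 = 0.12418
  l_6 = 0.06160
R₀ = Σ l_x m(x):
  age 2: 0.76500 × 0.0 = 0.0000
  age 3: 0.36796 × 4.7 = 1.7294
  age 4: 0.23255 × 5.4 = 1.2558
  age 5: 0.12418 × 5.9 = 0.7327
  age 6: 0.06160 × 3.7 = 0.2279
R₀ = 0.0000 + 1.7294 + 1.2558 + 0.7327 + 0.2279 = 3.9458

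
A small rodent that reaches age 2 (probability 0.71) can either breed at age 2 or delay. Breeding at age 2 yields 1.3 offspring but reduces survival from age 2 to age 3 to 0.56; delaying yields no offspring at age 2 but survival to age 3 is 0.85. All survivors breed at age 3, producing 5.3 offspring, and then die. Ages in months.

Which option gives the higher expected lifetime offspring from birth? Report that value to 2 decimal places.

3.20

breed at age 2: R₀ = 0.71 × (1.3 + 0.56 × 5.3) = 0.71 × 4.2680 = 3.0303
delay to age 3: R₀ = 0.71 × (0.85 × 5.3) = 0.71 × 4.5050 = 3.1985
Higher: delay to age 3 (3.1985).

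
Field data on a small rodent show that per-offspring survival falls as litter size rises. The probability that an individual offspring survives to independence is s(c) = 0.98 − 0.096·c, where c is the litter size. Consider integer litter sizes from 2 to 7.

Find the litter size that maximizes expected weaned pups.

Expected weaned pups = c × s(c):
  c=2: 2 × 0.788 = 1.576
  c=3: 3 × 0.692 = 2.076
  c=4: 4 × 0.596 = 2.384
  c=5: 5 × 0.500 = 2.500
  c=6: 6 × 0.404 = 2.424
  c=7: 7 × 0.308 = 2.156
Maximum at c = 5 (2.500 weaned pups).

5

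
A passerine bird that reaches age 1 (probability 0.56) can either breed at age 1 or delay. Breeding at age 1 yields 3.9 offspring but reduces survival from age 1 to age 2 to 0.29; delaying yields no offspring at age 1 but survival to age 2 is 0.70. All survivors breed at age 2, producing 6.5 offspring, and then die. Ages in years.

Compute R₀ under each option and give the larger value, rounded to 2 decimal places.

3.24

breed at age 1: R₀ = 0.56 × (3.9 + 0.29 × 6.5) = 0.56 × 5.7850 = 3.2396
delay to age 2: R₀ = 0.56 × (0.70 × 6.5) = 0.56 × 4.5500 = 2.5480
Higher: breed at age 1 (3.2396).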